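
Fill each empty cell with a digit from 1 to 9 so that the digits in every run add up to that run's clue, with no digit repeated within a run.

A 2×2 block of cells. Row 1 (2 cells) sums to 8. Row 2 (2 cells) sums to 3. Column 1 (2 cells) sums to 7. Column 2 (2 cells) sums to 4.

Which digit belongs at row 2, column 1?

2

3 in 2 cells must be {1,2}; 4 in 2 cells must be {1,3}.
The 3 across and the 4 down share only 1, so (2,2) = 1.
(1,2) = 4 − 1 = 3 completes the 4 down.
(2,1) = 3 − 1 = 2 completes the 3 across.
(1,1) = 8 − 3 = 5 completes the 8 across.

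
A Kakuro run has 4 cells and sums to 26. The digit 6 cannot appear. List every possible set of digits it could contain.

{2,7,8,9}; {4,5,8,9}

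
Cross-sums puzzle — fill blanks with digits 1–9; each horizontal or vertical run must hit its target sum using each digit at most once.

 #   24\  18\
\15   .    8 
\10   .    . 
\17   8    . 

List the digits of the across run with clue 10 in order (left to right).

17 in 2 cells must be {8,9}; 24 in 3 cells must be {7,8,9}.
R1C1 = 15 − 8 = 7 completes the 15 across.
R2C1 = 24 − 15 = 9 completes the 24 down.
R2C2 = 10 − 9 = 1 completes the 10 across.
R3C2 = 17 − 8 = 9 completes the 17 across.

9, 1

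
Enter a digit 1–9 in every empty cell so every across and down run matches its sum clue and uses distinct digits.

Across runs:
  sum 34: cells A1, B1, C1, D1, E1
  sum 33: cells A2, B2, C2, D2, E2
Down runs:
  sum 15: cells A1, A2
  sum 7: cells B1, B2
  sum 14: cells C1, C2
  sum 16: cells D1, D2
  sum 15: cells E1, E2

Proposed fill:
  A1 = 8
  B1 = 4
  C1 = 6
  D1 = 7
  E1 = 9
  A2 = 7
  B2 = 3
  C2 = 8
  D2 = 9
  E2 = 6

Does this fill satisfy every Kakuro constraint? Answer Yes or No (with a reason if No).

Across: 8+4+6+7+9=34; 7+3+8+9+6=33. Down: 8+7=15; 4+3=7; 6+8=14; 7+9=16; 9+6=15. No digit repeats within any run.

Yes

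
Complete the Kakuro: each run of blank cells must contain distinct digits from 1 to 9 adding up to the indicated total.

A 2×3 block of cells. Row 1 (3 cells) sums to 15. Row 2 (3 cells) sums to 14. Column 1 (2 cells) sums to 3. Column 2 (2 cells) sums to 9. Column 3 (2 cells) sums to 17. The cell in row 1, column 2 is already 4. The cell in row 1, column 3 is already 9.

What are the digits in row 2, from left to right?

1, 5, 8

3 in 2 cells must be {1,2}; 17 in 2 cells must be {8,9}.
(1,1) = 15 − 13 = 2 completes the 15 across.
(2,1) = 3 − 2 = 1 completes the 3 down.
(2,2) = 9 − 4 = 5 completes the 9 down.
(2,3) = 14 − 6 = 8 completes the 14 across.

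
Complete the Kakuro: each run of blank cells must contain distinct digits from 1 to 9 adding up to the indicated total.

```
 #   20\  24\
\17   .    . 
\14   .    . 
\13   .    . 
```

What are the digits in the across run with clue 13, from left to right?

17 in 2 cells must be {8,9}; 24 in 3 cells must be {7,8,9}.
Nothing is forced directly, so branch on R1C1, whose candidates are 8 or 9. If R1C1 = 8: that forces R1C2 = 9, R2C2 = 8, R3C2 = 7, after which R2C1 would have to be in {6} for the 14 across but in {3,5,7,9} for the 20 down — contradiction. So R1C1 = 9.
R1C2 = 17 − 9 = 8 completes the 17 across.
Given what's placed, R2C2 must be 9 to fit the 14 across and 24 down.
R3C2 = 24 − 17 = 7 completes the 24 down.
R2C1 = 14 − 9 = 5 completes the 14 across.
R3C1 = 13 − 7 = 6 completes the 13 across.

6, 7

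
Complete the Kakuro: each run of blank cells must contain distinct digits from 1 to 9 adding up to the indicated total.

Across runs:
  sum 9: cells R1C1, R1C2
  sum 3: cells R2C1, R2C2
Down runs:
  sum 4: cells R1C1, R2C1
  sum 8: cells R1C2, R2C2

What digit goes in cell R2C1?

3 in 2 cells must be {1,2}; 4 in 2 cells must be {1,3}.
The 3 across and the 4 down share only 1, so R2C1 = 1.
R2C2 = 3 − 1 = 2 completes the 3 across.
R1C1 = 4 − 1 = 3 completes the 4 down.
R1C2 = 9 − 3 = 6 completes the 9 across.

1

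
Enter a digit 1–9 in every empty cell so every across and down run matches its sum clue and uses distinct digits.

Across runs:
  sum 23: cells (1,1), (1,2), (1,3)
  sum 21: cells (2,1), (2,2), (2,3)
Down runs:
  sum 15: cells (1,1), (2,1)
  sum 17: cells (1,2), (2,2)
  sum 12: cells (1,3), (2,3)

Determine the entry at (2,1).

9

23 in 3 cells must be {6,8,9}; 17 in 2 cells must be {8,9}.
Nothing is forced directly, so branch on (1,2), whose candidates are 8 or 9. If (1,2) = 8: that forces (1,3) = 9, (2,2) = 9, after which (2,3) would have to be in {4,5,7,8} for the 21 across but in {3} for the 12 down — contradiction. So (1,2) = 9.
Given what's placed, (1,3) must be 8 to fit the 23 across and 12 down.
(2,2) = 17 − 9 = 8 completes the 17 down.
(2,3) = 12 − 8 = 4 completes the 12 down.
(1,1) = 23 − 17 = 6 completes the 23 across.
(2,1) = 21 − 12 = 9 completes the 21 across.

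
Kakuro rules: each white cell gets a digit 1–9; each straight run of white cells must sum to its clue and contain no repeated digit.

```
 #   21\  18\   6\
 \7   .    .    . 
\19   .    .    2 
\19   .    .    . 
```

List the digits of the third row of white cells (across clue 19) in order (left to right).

9, 7, 3

7 in 3 cells must be {1,2,4}; 6 in 3 cells must be {1,2,3}.
R1C1 = 4: only digit in both the 7-across and 21-down candidate sets.
R1C3 = 1: the only remaining digit allowed by both the 7 across and the 6 down.
R3C3 = 6 − 3 = 3 completes the 6 down.
R1C2 = 7 − 5 = 2 completes the 7 across.
R2C2 = 9: the only remaining digit allowed by both the 19 across and the 18 down.
R3C1 = 9: the only remaining digit allowed by both the 19 across and the 21 down.
R3C2 = 19 − 12 = 7 completes the 19 across.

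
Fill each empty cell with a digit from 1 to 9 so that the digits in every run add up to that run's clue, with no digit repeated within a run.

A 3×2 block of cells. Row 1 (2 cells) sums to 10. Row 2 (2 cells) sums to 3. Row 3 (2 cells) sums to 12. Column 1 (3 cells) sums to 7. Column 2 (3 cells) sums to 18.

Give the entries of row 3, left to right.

4 8

3 in 2 cells must be {1,2}; 7 in 3 cells must be {1,2,4}.
The 12 across and the 7 down share only 4, so (3,1) = 4.
(3,2) = 12 − 4 = 8 completes the 12 across.
Given what's placed, (2,2) must be 1 to fit the 3 across and 18 down.
(1,2) = 18 − 9 = 9 completes the 18 down.
(2,1) = 3 − 1 = 2 completes the 3 across.
(1,1) = 10 − 9 = 1 completes the 10 across.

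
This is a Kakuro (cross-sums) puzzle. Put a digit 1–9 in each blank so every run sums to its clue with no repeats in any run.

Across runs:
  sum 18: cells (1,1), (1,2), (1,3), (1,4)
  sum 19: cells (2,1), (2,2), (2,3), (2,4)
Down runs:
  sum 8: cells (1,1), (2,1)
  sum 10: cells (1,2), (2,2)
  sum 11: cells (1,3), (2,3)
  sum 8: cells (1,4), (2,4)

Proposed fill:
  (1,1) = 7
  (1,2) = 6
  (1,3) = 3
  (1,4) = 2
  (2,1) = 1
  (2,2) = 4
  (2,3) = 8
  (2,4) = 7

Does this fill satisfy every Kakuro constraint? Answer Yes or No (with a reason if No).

No — the down run (1,4)–(2,4) sums to 9, not 8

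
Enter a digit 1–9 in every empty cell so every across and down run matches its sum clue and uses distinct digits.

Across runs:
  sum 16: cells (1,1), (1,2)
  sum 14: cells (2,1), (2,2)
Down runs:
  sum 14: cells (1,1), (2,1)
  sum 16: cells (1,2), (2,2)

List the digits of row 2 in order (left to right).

16 in 2 cells must be {7,9}.
The 16 across and the 14 down share only 9, so (1,1) = 9.
(1,2) = 16 − 9 = 7 completes the 16 across.
(2,1) = 14 − 9 = 5 completes the 14 down.
(2,2) = 14 − 5 = 9 completes the 14 across.

5 9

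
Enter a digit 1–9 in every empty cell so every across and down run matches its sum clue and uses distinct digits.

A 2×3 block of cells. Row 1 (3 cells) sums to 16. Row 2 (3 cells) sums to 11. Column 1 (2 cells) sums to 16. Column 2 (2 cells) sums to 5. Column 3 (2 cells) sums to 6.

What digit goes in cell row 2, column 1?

16 in 2 cells must be {7,9}.
The 11 across and the 16 down share only 7, so (2,1) = 7.
Given what's placed, (2,3) must be 1 to fit the 11 across and 6 down.
(1,1) = 16 − 7 = 9 completes the 16 down.
(1,3) = 6 − 1 = 5 completes the 6 down.
(2,2) = 11 − 8 = 3 completes the 11 across.
(1,2) = 16 − 14 = 2 completes the 16 across.

7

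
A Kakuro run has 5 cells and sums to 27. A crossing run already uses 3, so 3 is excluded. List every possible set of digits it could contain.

{1,2,7,8,9}; {1,4,5,8,9}; {1,4,6,7,9}; {1,5,6,7,8}; {2,4,5,7,9}; {2,4,6,7,8}

5 distinct digits from 1–9 sum between 15 and 35.
Dropping sets that contain 3.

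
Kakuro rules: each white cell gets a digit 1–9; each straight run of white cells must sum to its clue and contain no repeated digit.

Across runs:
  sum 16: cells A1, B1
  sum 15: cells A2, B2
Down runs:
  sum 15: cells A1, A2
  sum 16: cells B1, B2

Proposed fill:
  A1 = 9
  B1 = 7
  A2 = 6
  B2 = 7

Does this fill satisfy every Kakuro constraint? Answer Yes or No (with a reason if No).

No — the down run B1–B2 sums to 14, not 16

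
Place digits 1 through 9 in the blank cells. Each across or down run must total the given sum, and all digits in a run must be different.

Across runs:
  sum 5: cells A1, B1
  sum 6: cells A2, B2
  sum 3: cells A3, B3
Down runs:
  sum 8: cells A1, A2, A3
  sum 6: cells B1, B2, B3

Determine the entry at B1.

3

3 in 2 cells must be {1,2}; 6 in 3 cells must be {1,2,3}.
Nothing is forced directly, so branch on A3, whose candidates are 1 or 2. If A3 = 2: that forces A1 = 1, after which B1 would have to be in {4} for the 5 across but in {1,2,3} for the 6 down — contradiction. So A3 = 1.
B3 = 3 − 1 = 2 completes the 3 across.
Given what's placed, B2 must be 1 to fit the 6 across and 6 down.
B1 = 6 − 3 = 3 completes the 6 down.
A2 = 6 − 1 = 5 completes the 6 across.
A1 = 5 − 3 = 2 completes the 5 across.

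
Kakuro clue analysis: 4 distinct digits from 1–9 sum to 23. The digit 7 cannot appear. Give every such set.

4 distinct digits from 1–9 sum between 10 and 30.
Dropping sets that contain 7.

{1,5,8,9}; {2,4,8,9}; {3,5,6,9}; {4,5,6,8}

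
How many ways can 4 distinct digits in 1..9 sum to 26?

4 distinct digits from 1–9 sum between 10 and 30.
Enumerating: {2,7,8,9}, {3,6,8,9}, {4,5,8,9}, {4,6,7,9}, {5,6,7,8}.

5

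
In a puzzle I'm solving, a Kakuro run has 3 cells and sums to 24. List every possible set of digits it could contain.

3 distinct digits from 1–9 sum between 6 and 24.
Only one set works: {7,8,9}.

{7,8,9}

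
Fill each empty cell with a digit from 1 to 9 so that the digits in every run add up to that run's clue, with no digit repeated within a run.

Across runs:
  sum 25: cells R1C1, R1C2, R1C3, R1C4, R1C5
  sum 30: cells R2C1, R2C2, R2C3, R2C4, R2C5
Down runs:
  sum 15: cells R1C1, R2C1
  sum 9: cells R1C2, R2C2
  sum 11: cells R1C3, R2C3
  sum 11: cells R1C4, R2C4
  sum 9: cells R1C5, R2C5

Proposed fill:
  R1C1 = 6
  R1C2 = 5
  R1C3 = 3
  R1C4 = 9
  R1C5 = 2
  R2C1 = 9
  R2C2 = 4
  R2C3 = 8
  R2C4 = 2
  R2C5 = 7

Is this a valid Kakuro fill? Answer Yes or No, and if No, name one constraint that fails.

Across: 6+5+3+9+2=25; 9+4+8+2+7=30. Down: 6+9=15; 5+4=9; 3+8=11; 9+2=11; 2+7=9. No digit repeats within any run.

Yes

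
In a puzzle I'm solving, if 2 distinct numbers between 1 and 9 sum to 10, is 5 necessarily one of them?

Counterexample: {1,9} sums to 10 without using 5.

No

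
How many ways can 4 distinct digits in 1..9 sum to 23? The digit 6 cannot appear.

5

4 distinct digits from 1–9 sum between 10 and 30.
Dropping sets that contain 6.
Enumerating: {1,5,8,9}, {2,4,8,9}, {2,5,7,9}, {3,4,7,9}, {3,5,7,8}.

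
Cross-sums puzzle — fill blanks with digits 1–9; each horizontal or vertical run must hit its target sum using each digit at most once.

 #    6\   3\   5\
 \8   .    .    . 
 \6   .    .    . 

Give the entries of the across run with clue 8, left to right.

6 in 3 cells must be {1,2,3}; 3 in 2 cells must be {1,2}.
Nothing is forced directly, so branch on R1C2, whose candidates are 1 or 2. If R1C2 = 2: that forces R1C3 = 1, R2C2 = 1, after which R2C3 would have to be in {2,3} for the 6 across but in {4} for the 5 down — contradiction. So R1C2 = 1.
R2C2 = 3 − 1 = 2 completes the 3 down.
Given what's placed, R2C1 must be 1 to fit the 6 across and 6 down.
R2C3 = 6 − 3 = 3 completes the 6 across.
R1C1 = 6 − 1 = 5 completes the 6 down.
R1C3 = 8 − 6 = 2 completes the 8 across.

5 1 2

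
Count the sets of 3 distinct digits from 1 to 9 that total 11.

3 distinct digits from 1–9 sum between 6 and 24.
Enumerating: {1,2,8}, {1,3,7}, {1,4,6}, {2,3,6}, {2,4,5}.

5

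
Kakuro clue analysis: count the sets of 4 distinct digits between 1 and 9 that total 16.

8

4 distinct digits from 1–9 sum between 10 and 30.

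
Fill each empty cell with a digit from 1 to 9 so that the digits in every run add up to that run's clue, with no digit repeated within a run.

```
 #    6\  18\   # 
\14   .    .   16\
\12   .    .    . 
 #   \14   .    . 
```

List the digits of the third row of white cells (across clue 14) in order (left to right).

16 in 2 cells must be {7,9}.
The 14 across and the 6 down share only 5, so R1C1 = 5.
R1C2 = 14 − 5 = 9 completes the 14 across.
R2C1 = 6 − 5 = 1 completes the 6 down.
Intersecting the 14 across with the 16 down forces R3C3 = 9.
R2C3 = 16 − 9 = 7 completes the 16 down.
R3C2 = 14 − 9 = 5 completes the 14 across.
R2C2 = 12 − 8 = 4 completes the 12 across.

5, 9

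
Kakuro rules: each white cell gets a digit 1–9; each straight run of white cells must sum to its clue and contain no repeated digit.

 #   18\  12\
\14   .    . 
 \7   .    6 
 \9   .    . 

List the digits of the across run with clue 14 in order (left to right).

Given what's placed, R1C2 must be 5 to fit the 14 across and 12 down.
R2C1 = 7 − 6 = 1 completes the 7 across.
R3C1 = 8: the only remaining digit allowed by both the 9 across and the 18 down.
R3C2 = 9 − 8 = 1 completes the 9 across.
R1C1 = 14 − 5 = 9 completes the 14 across.

9, 5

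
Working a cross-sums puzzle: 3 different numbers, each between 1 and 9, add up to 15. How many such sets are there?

8

3 distinct digits from 1–9 sum between 6 and 24.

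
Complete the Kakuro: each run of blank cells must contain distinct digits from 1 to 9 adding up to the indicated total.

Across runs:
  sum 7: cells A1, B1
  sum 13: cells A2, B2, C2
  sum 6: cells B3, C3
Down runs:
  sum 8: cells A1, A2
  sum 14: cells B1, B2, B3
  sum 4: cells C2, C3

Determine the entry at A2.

2

4 in 2 cells must be {1,3}.
The 6 across and the 4 down share only 1, so C3 = 1.
C2 = 4 − 1 = 3 completes the 4 down.
B3 = 6 − 1 = 5 completes the 6 across.
No cell is forced outright now. A2 can only be 1 or 2 or 6 (the digits allowed by both its 13 across and its 8 down). If A2 = 1: then A1 would have to be in {1,2,3,4,5,6} for the 7 across but in {7} for the 8 down — contradiction. If A2 = 6: that forces A1 = 2, after which B1 would have to be in {5} for the 7 across but in {1,2,3,6,7,8} for the 14 down — contradiction. So A2 = 2.
A1 = 8 − 2 = 6 completes the 8 down.
B1 = 7 − 6 = 1 completes the 7 across.
B2 = 13 − 5 = 8 completes the 13 across.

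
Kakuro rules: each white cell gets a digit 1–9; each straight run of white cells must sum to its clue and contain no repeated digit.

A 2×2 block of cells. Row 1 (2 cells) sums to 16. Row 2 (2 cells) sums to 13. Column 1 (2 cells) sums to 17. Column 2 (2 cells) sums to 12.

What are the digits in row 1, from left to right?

9, 7

16 in 2 cells must be {7,9}; 17 in 2 cells must be {8,9}.
The 16 across and the 17 down share only 9, so (1,1) = 9.
(1,2) = 16 − 9 = 7 completes the 16 across.
(2,1) = 17 − 9 = 8 completes the 17 down.
(2,2) = 13 − 8 = 5 completes the 13 across.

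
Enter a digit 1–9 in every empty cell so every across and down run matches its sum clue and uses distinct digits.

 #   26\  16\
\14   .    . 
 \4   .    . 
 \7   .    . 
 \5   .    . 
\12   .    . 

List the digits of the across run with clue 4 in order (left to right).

3, 1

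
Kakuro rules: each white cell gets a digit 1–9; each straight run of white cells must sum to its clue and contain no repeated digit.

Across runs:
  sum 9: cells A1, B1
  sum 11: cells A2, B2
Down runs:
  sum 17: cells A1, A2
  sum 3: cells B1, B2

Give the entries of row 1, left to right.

8 1

17 in 2 cells must be {8,9}; 3 in 2 cells must be {1,2}.
The 9 across and the 17 down share only 8, so A1 = 8.
B1 = 9 − 8 = 1 completes the 9 across.
A2 = 17 − 8 = 9 completes the 17 down.
B2 = 11 − 9 = 2 completes the 11 across.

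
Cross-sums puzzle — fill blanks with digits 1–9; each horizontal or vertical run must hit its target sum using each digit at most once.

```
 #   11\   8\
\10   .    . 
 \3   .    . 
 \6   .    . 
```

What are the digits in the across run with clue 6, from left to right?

3 in 2 cells must be {1,2}.
Nothing is forced directly, so branch on R2C1, whose candidates are 1 or 2. If R2C1 = 1: that forces R2C2 = 2, R1C2 = 1, R3C2 = 5, after which R1C1 would have to be in {9} for the 10 across but in {2,3,4,6,7,8} for the 11 down — contradiction. So R2C1 = 2.
R2C2 = 3 − 2 = 1 completes the 3 across.
Nothing is forced directly, so branch on R1C2, whose candidates are 2 or 3 or 4. If R1C2 = 3: then R1C1 would have to be in {7} for the 10 across but in {1,3,4,5,6,8} for the 11 down — contradiction. If R1C2 = 4: that forces R1C1 = 6, after which R3C1 would have to be in {1,2,4,5} for the 6 across but in {3} for the 11 down — contradiction. So R1C2 = 2.
R1C1 = 10 − 2 = 8 completes the 10 across.
R3C1 = 11 − 10 = 1 completes the 11 down.
R3C2 = 6 − 1 = 5 completes the 6 across.

1 5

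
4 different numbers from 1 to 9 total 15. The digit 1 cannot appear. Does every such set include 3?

The only way to make 15 from 4 distinct digits under that restriction is {2,3,4,6}, which contains 3.

Yes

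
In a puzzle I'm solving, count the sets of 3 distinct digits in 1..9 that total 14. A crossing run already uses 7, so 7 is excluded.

3 distinct digits from 1–9 sum between 6 and 24.
Dropping sets that contain 7.
Enumerating: {1,4,9}, {1,5,8}, {2,3,9}, {2,4,8}, {3,5,6}.

5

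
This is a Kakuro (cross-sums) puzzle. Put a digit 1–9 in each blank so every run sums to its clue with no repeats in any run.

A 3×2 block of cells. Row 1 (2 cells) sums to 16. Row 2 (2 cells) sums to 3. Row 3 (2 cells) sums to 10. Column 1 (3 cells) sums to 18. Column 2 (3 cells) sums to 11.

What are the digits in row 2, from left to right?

2 1

16 in 2 cells must be {7,9}; 3 in 2 cells must be {1,2}.
The 16 across and the 11 down share only 7, so (1,2) = 7.
Given what's placed, (2,2) must be 1 to fit the 3 across and 11 down.
(3,2) = 11 − 8 = 3 completes the 11 down.
(1,1) = 16 − 7 = 9 completes the 16 across.
(2,1) = 3 − 1 = 2 completes the 3 across.
(3,1) = 10 − 3 = 7 completes the 10 across.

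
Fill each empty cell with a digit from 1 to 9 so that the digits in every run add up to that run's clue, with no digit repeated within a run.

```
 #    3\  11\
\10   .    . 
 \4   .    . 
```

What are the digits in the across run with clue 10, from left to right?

2 8

4 in 2 cells must be {1,3}; 3 in 2 cells must be {1,2}.
The 4 across and the 3 down share only 1, so R2C1 = 1.
R2C2 = 4 − 1 = 3 completes the 4 across.
R1C1 = 3 − 1 = 2 completes the 3 down.
R1C2 = 10 − 2 = 8 completes the 10 across.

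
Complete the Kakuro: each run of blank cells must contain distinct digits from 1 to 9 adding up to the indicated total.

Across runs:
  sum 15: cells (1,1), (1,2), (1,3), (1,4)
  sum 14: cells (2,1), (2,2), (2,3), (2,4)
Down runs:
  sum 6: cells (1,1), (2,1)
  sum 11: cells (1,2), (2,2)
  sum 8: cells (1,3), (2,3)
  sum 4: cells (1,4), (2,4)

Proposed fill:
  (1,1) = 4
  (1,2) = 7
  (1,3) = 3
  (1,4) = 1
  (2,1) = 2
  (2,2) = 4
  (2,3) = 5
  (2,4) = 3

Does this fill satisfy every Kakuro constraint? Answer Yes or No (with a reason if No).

Yes

Across: 4+7+3+1=15; 2+4+5+3=14. Down: 4+2=6; 7+4=11; 3+5=8; 1+3=4. No digit repeats within any run.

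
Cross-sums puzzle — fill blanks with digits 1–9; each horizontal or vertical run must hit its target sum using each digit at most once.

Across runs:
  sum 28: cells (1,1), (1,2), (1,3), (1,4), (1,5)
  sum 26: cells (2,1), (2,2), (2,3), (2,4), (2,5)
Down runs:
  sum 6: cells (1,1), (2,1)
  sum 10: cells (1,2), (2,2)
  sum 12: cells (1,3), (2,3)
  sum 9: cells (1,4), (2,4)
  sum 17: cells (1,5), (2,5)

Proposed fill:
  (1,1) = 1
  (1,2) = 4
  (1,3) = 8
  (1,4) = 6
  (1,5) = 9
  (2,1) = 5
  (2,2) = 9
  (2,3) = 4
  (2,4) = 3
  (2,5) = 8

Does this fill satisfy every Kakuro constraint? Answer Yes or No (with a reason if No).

No — the down run (1,2)–(2,2) sums to 13, not 10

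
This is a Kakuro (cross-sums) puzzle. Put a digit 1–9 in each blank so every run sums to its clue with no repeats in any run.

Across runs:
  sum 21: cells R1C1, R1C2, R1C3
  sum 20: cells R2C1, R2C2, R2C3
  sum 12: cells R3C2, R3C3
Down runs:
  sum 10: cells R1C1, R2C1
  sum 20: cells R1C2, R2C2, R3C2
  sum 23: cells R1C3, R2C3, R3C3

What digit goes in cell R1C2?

8

23 in 3 cells must be {6,8,9}.
Nothing is forced directly, so branch on R2C3, whose candidates are 6 or 8 or 9. If R2C3 = 6: that forces R2C1 = 9, R2C2 = 5, after which R1C1 would have to be in {4,5,6,7,8,9} for the 21 across but in {1} for the 10 down — contradiction. If R2C3 = 9: that forces R3C3 = 8, R1C3 = 6, R3C2 = 4, R1C2 = 7, after which R2C2 would have to be in {3,4,5,6,7,8} for the 20 across but in {9} for the 20 down — contradiction. So R2C3 = 8.
Given what's placed, R3C3 must be 9 to fit the 12 across and 23 down.
R1C3 = 23 − 17 = 6 completes the 23 down.
R3C2 = 12 − 9 = 3 completes the 12 across.
R1C2 = 8: the only remaining digit allowed by both the 21 across and the 20 down.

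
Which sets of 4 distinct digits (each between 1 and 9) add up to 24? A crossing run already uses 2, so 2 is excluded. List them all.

{1,6,8,9}; {3,4,8,9}; {3,5,7,9}; {3,6,7,8}; {4,5,6,9}; {4,5,7,8}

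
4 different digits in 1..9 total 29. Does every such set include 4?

The only way to make 29 from 4 distinct digits is {5,7,8,9}, which does not contain 4.

No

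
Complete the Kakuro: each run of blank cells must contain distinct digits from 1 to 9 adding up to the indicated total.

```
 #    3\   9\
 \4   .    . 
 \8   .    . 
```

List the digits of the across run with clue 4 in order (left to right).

4 in 2 cells must be {1,3}; 3 in 2 cells must be {1,2}.
The 4 across and the 3 down share only 1, so R1C1 = 1.
R1C2 = 4 − 1 = 3 completes the 4 across.
R2C1 = 3 − 1 = 2 completes the 3 down.
R2C2 = 8 − 2 = 6 completes the 8 across.

1, 3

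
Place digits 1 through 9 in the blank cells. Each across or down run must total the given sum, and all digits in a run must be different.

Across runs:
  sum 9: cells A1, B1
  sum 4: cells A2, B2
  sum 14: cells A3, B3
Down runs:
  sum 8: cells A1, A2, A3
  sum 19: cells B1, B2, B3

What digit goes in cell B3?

4 in 2 cells must be {1,3}.
The 4 across and the 19 down share only 3, so B2 = 3.
The 14 across and the 8 down share only 5, so A3 = 5.
B3 = 14 − 5 = 9 completes the 14 across.
B1 = 19 − 12 = 7 completes the 19 down.
A2 = 4 − 3 = 1 completes the 4 across.
A1 = 9 − 7 = 2 completes the 9 across.

9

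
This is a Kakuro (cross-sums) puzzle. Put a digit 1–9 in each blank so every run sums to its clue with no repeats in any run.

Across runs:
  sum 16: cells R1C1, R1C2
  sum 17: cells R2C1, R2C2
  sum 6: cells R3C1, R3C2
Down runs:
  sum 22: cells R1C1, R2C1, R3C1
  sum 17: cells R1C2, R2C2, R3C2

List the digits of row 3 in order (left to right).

5, 1

16 in 2 cells must be {7,9}; 17 in 2 cells must be {8,9}.
The 6 across and the 22 down share only 5, so R3C1 = 5.
R3C2 = 6 − 5 = 1 completes the 6 across.
Given what's placed, R1C1 must be 9 to fit the 16 across and 22 down.
R1C2 = 16 − 9 = 7 completes the 16 across.
R2C1 = 22 − 14 = 8 completes the 22 down.
R2C2 = 17 − 8 = 9 completes the 17 across.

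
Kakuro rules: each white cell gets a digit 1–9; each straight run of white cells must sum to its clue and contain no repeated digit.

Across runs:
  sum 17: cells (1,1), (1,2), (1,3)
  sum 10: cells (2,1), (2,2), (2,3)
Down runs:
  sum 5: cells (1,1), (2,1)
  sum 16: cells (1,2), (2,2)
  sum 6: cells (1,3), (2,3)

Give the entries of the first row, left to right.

16 in 2 cells must be {7,9}.
The 10 across and the 16 down share only 7, so (2,2) = 7.
(1,2) = 16 − 7 = 9 completes the 16 down.
Nothing is forced directly, so branch on (2,1), whose candidates are 1 or 2. If (2,1) = 1: then (1,1) would have to be in {1,2,3,5,6,7} for the 17 across but in {4} for the 5 down — contradiction. So (2,1) = 2.
(1,1) = 5 − 2 = 3 completes the 5 down.
(1,3) = 17 − 12 = 5 completes the 17 across.
(2,3) = 10 − 9 = 1 completes the 10 across.

3 9 5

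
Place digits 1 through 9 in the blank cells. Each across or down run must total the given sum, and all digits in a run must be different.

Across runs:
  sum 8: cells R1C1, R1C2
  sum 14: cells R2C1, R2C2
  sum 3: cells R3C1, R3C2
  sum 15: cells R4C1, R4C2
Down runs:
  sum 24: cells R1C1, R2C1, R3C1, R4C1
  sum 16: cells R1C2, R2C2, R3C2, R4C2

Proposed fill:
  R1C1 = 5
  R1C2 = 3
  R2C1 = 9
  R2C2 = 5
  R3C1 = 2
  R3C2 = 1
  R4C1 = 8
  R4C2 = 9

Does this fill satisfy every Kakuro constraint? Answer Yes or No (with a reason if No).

No — the down run R1C2–R4C2 sums to 18, not 16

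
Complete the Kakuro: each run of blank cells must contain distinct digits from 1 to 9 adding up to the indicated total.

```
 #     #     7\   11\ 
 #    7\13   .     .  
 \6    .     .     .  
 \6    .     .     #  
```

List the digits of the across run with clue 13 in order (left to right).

4 9

6 in 3 cells must be {1,2,3}; 7 in 3 cells must be {1,2,4}.
The 13 across and the 7 down share only 4, so R1C2 = 4.
R1C3 = 13 − 4 = 9 completes the 13 across.
R2C3 = 11 − 9 = 2 completes the 11 down.
R2C2 = 1: the only remaining digit allowed by both the 6 across and the 7 down.
R3C2 = 7 − 5 = 2 completes the 7 down.
R2C1 = 6 − 3 = 3 completes the 6 across.
R3C1 = 6 − 2 = 4 completes the 6 across.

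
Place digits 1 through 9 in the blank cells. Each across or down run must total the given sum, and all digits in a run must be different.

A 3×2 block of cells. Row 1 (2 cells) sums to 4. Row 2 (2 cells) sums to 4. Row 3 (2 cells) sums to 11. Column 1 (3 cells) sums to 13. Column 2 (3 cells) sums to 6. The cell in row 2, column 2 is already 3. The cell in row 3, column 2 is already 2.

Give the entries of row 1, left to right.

3 1

4 in 2 cells must be {1,3}; 6 in 3 cells must be {1,2,3}.
(1,2) = 6 − 5 = 1 completes the 6 down.
(2,1) = 4 − 3 = 1 completes the 4 across.
(3,1) = 11 − 2 = 9 completes the 11 across.
(1,1) = 4 − 1 = 3 completes the 4 across.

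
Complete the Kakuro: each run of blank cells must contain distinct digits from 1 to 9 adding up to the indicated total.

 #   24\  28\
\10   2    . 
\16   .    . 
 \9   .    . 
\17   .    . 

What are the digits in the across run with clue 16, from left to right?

16 in 2 cells must be {7,9}; 17 in 2 cells must be {8,9}.
R1C2 = 10 − 2 = 8 completes the 10 across.
Given what's placed, R4C2 must be 9 to fit the 17 across and 28 down.
R2C2 = 7: the only remaining digit allowed by both the 16 across and the 28 down.
R3C2 = 28 − 24 = 4 completes the 28 down.
R4C1 = 17 − 9 = 8 completes the 17 across.
R2C1 = 16 − 7 = 9 completes the 16 across.
R3C1 = 9 − 4 = 5 completes the 9 across.

9, 7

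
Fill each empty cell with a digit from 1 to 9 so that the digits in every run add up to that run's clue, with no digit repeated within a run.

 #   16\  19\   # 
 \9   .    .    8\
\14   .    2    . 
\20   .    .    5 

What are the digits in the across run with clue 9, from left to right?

Given what's placed, R1C2 must be 8 to fit the 9 across and 19 down.
R2C3 = 8 − 5 = 3 completes the 8 down.
R3C2 = 19 − 10 = 9 completes the 19 down.
R1C1 = 9 − 8 = 1 completes the 9 across.
R2C1 = 14 − 5 = 9 completes the 14 across.
R3C1 = 20 − 14 = 6 completes the 20 across.

1, 8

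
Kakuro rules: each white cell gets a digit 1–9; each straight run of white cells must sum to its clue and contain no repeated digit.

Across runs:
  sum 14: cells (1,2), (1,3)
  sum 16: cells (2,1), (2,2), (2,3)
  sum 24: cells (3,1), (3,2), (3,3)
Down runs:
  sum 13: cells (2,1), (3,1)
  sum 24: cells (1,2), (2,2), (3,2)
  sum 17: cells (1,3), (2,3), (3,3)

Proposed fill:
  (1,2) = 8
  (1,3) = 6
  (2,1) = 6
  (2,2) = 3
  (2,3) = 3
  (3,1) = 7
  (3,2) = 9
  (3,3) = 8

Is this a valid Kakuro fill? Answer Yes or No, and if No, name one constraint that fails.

No — the down run (1,2)–(3,2) sums to 20, not 24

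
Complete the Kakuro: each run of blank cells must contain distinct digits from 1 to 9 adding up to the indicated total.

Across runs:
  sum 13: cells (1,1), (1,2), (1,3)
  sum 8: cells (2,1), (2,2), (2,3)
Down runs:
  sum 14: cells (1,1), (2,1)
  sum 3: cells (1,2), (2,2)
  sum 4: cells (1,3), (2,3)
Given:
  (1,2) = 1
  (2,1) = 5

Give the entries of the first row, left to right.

3 in 2 cells must be {1,2}; 4 in 2 cells must be {1,3}.
(1,1) = 14 − 5 = 9 completes the 14 down.
(1,3) = 13 − 10 = 3 completes the 13 across.
(2,2) = 3 − 1 = 2 completes the 3 down.
(2,3) = 8 − 7 = 1 completes the 8 across.

9, 1, 3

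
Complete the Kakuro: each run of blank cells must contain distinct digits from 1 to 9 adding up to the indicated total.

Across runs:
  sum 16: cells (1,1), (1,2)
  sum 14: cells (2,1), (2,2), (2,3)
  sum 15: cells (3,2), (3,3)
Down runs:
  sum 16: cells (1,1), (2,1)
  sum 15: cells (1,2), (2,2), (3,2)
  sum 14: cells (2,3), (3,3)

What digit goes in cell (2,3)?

5

16 in 2 cells must be {7,9}.
Nothing is forced directly, so branch on (1,1), whose candidates are 7 or 9. If (1,1) = 7: that forces (1,2) = 9, (2,1) = 9, after which (2,3) would have to be in {1,2,3,4} for the 14 across but in {5,6,8,9} for the 14 down — contradiction. So (1,1) = 9.
(1,2) = 16 − 9 = 7 completes the 16 across.
(2,1) = 16 − 9 = 7 completes the 16 down.
(3,2) = 6: the only remaining digit allowed by both the 15 across and the 15 down.
(3,3) = 15 − 6 = 9 completes the 15 across.
(2,2) = 15 − 13 = 2 completes the 15 down.
(2,3) = 14 − 9 = 5 completes the 14 across.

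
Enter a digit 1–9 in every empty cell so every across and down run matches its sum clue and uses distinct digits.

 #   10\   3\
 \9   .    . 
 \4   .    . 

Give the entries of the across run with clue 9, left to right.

7 2

4 in 2 cells must be {1,3}; 3 in 2 cells must be {1,2}.
The 4 across and the 3 down share only 1, so R2C2 = 1.
R1C2 = 3 − 1 = 2 completes the 3 down.
R2C1 = 4 − 1 = 3 completes the 4 across.
R1C1 = 9 − 2 = 7 completes the 9 across.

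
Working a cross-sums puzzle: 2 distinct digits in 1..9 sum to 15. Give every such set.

2 distinct digits from 1–9 sum between 3 and 17.

{6,9}; {7,8}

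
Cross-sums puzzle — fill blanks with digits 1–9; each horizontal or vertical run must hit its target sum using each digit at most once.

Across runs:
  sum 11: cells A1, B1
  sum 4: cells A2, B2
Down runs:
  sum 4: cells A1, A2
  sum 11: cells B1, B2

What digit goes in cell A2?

1

4 in 2 cells must be {1,3}.
The 11 across and the 4 down share only 3, so A1 = 3.
B1 = 11 − 3 = 8 completes the 11 across.
A2 = 4 − 3 = 1 completes the 4 down.
B2 = 4 − 1 = 3 completes the 4 across.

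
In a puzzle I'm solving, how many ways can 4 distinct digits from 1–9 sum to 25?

6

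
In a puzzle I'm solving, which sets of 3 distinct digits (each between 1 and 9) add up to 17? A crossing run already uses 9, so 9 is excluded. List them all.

3 distinct digits from 1–9 sum between 6 and 24.
Dropping sets that contain 9.

{2,7,8}; {3,6,8}; {4,5,8}; {4,6,7}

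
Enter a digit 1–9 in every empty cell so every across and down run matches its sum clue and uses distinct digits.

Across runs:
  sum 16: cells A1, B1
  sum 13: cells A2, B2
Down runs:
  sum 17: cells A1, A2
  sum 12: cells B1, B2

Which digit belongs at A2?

16 in 2 cells must be {7,9}; 17 in 2 cells must be {8,9}.
The 16 across and the 17 down share only 9, so A1 = 9.
B1 = 16 − 9 = 7 completes the 16 across.
A2 = 17 − 9 = 8 completes the 17 down.
B2 = 13 − 8 = 5 completes the 13 across.

8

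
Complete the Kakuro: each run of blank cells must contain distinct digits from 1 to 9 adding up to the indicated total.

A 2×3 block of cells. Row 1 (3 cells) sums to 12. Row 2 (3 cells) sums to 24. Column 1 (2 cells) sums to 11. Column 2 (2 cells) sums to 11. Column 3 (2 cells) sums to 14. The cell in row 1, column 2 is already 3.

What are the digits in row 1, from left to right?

24 in 3 cells must be {7,8,9}.
(2,2) = 11 − 3 = 8 completes the 11 down.
(2,3) = 9: the only remaining digit allowed by both the 24 across and the 14 down.
(1,3) = 14 − 9 = 5 completes the 14 down.
(2,1) = 24 − 17 = 7 completes the 24 across.
(1,1) = 12 − 8 = 4 completes the 12 across.

4 3 5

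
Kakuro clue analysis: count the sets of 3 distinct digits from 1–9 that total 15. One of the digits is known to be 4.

3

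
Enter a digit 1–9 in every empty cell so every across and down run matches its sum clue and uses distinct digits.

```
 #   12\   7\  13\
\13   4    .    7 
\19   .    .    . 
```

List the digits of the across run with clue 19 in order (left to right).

8 5 6

R1C2 = 13 − 11 = 2 completes the 13 across.
R2C1 = 12 − 4 = 8 completes the 12 down.
R2C2 = 7 − 2 = 5 completes the 7 down.
R2C3 = 19 − 13 = 6 completes the 19 across.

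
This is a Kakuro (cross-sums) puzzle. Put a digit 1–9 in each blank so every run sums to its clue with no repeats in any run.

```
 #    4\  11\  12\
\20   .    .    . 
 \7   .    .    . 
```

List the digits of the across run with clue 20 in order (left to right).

7 in 3 cells must be {1,2,4}; 4 in 2 cells must be {1,3}.
The 20 across and the 4 down share only 3, so R1C1 = 3.
R2C1 = 4 − 3 = 1 completes the 4 down.
Given what's placed, R2C3 must be 4 to fit the 7 across and 12 down.
R1C3 = 12 − 4 = 8 completes the 12 down.
R2C2 = 7 − 5 = 2 completes the 7 across.
R1C2 = 20 − 11 = 9 completes the 20 across.

3, 9, 8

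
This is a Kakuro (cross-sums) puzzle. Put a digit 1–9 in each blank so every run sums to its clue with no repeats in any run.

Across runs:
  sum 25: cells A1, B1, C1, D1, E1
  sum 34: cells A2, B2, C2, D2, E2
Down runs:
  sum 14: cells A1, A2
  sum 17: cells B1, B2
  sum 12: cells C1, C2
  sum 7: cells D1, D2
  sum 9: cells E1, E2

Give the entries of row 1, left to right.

5, 9, 8, 1, 2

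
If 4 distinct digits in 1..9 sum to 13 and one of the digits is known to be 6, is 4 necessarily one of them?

The only way to make 13 from 4 distinct digits under that restriction is {1,2,4,6}, which contains 4.

Yes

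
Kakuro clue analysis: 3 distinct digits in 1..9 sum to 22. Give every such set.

{5,8,9}; {6,7,9}

3 distinct digits from 1–9 sum between 6 and 24.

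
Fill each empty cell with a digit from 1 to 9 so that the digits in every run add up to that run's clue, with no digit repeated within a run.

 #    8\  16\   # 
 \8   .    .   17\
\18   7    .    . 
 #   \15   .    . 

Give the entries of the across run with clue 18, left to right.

17 in 2 cells must be {8,9}.
R1C1 = 8 − 7 = 1 completes the 8 down.
R1C2 = 8 − 1 = 7 completes the 8 across.
Nothing is forced directly, so branch on R2C3, whose candidates are 8 or 9. If R2C3 = 9: then R2C2 would have to be in {2} for the 18 across but in {1,3,4,5,6,8} for the 16 down — contradiction. So R2C3 = 8.
R2C2 = 18 − 15 = 3 completes the 18 across.
R3C2 = 16 − 10 = 6 completes the 16 down.
R3C3 = 15 − 6 = 9 completes the 15 across.

7 3 8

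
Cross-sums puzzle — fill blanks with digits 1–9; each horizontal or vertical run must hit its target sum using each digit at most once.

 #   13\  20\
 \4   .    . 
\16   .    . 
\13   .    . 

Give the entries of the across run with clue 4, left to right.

1 3

4 in 2 cells must be {1,3}; 16 in 2 cells must be {7,9}.
The 4 across and the 20 down share only 3, so R1C2 = 3.
Given what's placed, R2C2 must be 9 to fit the 16 across and 20 down.
R3C2 = 20 − 12 = 8 completes the 20 down.
R1C1 = 4 − 3 = 1 completes the 4 across.
R2C1 = 16 − 9 = 7 completes the 16 across.
R3C1 = 13 − 8 = 5 completes the 13 across.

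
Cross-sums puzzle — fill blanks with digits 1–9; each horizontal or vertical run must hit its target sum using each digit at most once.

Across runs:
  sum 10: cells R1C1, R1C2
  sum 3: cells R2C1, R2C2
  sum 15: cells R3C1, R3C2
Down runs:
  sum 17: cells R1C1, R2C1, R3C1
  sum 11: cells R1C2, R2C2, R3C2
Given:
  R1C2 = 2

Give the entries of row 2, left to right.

2 1

3 in 2 cells must be {1,2}.
R1C1 = 10 − 2 = 8 completes the 10 across.
Given what's placed, R2C1 must be 2 to fit the 3 across and 17 down.
R2C2 = 3 − 2 = 1 completes the 3 across.
R3C1 = 17 − 10 = 7 completes the 17 down.
R3C2 = 15 − 7 = 8 completes the 15 across.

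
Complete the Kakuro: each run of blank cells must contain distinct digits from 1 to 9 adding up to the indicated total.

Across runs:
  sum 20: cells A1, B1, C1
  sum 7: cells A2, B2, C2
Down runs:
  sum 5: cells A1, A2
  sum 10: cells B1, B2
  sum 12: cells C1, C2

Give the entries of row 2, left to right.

2, 1, 4

7 in 3 cells must be {1,2,4}.
The 7 across and the 12 down share only 4, so C2 = 4.
C1 = 12 − 4 = 8 completes the 12 down.
Given what's placed, A1 must be 3 to fit the 20 across and 5 down.
B1 = 20 − 11 = 9 completes the 20 across.
A2 = 5 − 3 = 2 completes the 5 down.
B2 = 7 − 6 = 1 completes the 7 across.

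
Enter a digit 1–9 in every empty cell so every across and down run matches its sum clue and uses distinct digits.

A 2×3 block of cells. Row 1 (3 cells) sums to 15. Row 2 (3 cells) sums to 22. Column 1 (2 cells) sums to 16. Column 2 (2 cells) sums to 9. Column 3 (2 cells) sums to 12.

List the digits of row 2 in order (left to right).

16 in 2 cells must be {7,9}.
Nothing is forced directly, so branch on (1,1), whose candidates are 7 or 9. If (1,1) = 9: that forces (2,1) = 7, (2,2) = 6, (2,3) = 9, after which (1,2) would have to be in {1,2,4,5} for the 15 across but in {3} for the 9 down — contradiction. So (1,1) = 7.
(2,1) = 16 − 7 = 9 completes the 16 down.
Nothing is forced directly, so branch on (1,3), whose candidates are 3 or 5. If (1,3) = 3: that forces (1,2) = 5, after which (2,2) would have to be in {5,6,7,8} for the 22 across but in {4} for the 9 down — contradiction. So (1,3) = 5.
(1,2) = 15 − 12 = 3 completes the 15 across.
(2,2) = 9 − 3 = 6 completes the 9 down.
(2,3) = 22 − 15 = 7 completes the 22 across.

9, 6, 7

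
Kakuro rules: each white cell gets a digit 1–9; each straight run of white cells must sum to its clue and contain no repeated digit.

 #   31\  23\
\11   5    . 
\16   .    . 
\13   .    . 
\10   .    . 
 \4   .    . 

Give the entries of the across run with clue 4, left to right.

3 1

16 in 2 cells must be {7,9}; 4 in 2 cells must be {1,3}.
R1C2 = 11 − 5 = 6 completes the 11 across.
Given what's placed, R5C1 must be 3 to fit the 4 across and 31 down.
R5C2 = 4 − 3 = 1 completes the 4 across.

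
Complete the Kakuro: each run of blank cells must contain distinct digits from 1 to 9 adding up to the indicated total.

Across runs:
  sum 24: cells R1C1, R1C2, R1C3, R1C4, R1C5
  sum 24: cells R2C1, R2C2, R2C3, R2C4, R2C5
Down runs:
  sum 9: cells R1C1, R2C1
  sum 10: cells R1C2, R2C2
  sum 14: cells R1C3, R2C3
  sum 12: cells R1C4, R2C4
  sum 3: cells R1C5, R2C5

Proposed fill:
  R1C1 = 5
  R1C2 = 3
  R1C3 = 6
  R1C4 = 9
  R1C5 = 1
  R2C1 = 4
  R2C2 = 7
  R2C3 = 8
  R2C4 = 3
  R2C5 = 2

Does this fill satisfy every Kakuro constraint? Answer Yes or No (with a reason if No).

Across: 5+3+6+9+1=24; 4+7+8+3+2=24. Down: 5+4=9; 3+7=10; 6+8=14; 9+3=12; 1+2=3. No digit repeats within any run.

Yes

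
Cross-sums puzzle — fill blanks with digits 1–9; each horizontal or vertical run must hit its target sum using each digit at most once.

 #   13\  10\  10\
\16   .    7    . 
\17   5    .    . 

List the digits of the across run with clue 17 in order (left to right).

R1C1 = 13 − 5 = 8 completes the 13 down.
R1C3 = 16 − 15 = 1 completes the 16 across.
R2C2 = 10 − 7 = 3 completes the 10 down.
R2C3 = 17 − 8 = 9 completes the 17 across.

5 3 9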